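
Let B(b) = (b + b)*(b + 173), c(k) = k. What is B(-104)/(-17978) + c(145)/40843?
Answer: 294392773/367137727 ≈ 0.80186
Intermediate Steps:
B(b) = 2*b*(173 + b) (B(b) = (2*b)*(173 + b) = 2*b*(173 + b))
B(-104)/(-17978) + c(145)/40843 = (2*(-104)*(173 - 104))/(-17978) + 145/40843 = (2*(-104)*69)*(-1/17978) + 145*(1/40843) = -14352*(-1/17978) + 145/40843 = 7176/8989 + 145/40843 = 294392773/367137727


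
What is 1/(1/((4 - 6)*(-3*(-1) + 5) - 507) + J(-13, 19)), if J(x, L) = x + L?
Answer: 523/3137 ≈ 0.16672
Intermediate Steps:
J(x, L) = L + x
1/(1/((4 - 6)*(-3*(-1) + 5) - 507) + J(-13, 19)) = 1/(1/((4 - 6)*(-3*(-1) + 5) - 507) + (19 - 13)) = 1/(1/(-2*(3 + 5) - 507) + 6) = 1/(1/(-2*8 - 507) + 6) = 1/(1/(-16 - 507) + 6) = 1/(1/(-523) + 6) = 1/(-1/523 + 6) = 1/(3137/523) = 523/3137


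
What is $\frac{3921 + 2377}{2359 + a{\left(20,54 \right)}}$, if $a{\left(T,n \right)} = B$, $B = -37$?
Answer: $\frac{3149}{1161} \approx 2.7123$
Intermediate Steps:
$a{\left(T,n \right)} = -37$
$\frac{3921 + 2377}{2359 + a{\left(20,54 \right)}} = \frac{3921 + 2377}{2359 - 37} = \frac{6298}{2322} = 6298 \cdot \frac{1}{2322} = \frac{3149}{1161}$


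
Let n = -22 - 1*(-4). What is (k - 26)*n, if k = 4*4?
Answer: 180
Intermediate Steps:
k = 16
n = -18 (n = -22 + 4 = -18)
(k - 26)*n = (16 - 26)*(-18) = -10*(-18) = 180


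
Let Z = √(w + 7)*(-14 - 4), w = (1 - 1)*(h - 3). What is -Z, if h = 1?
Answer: 18*√7 ≈ 47.624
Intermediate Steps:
w = 0 (w = (1 - 1)*(1 - 3) = 0*(-2) = 0)
Z = -18*√7 (Z = √(0 + 7)*(-14 - 4) = √7*(-18) = -18*√7 ≈ -47.624)
-Z = -(-18)*√7 = 18*√7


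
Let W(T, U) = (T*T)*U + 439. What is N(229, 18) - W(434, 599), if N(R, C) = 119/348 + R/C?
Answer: -117789999413/1044 ≈ -1.1283e+8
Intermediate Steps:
N(R, C) = 119/348 + R/C (N(R, C) = 119*(1/348) + R/C = 119/348 + R/C)
W(T, U) = 439 + U*T**2 (W(T, U) = T**2*U + 439 = U*T**2 + 439 = 439 + U*T**2)
N(229, 18) - W(434, 599) = (119/348 + 229/18) - (439 + 599*434**2) = (119/348 + 229*(1/18)) - (439 + 599*188356) = (119/348 + 229/18) - (439 + 112825244) = 13639/1044 - 1*112825683 = 13639/1044 - 112825683 = -117789999413/1044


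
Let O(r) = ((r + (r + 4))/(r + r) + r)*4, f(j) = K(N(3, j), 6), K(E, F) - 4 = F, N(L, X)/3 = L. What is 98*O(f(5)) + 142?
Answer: 22662/5 ≈ 4532.4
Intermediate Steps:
N(L, X) = 3*L
K(E, F) = 4 + F
f(j) = 10 (f(j) = 4 + 6 = 10)
O(r) = 4*r + 2*(4 + 2*r)/r (O(r) = ((r + (4 + r))/((2*r)) + r)*4 = ((4 + 2*r)*(1/(2*r)) + r)*4 = ((4 + 2*r)/(2*r) + r)*4 = (r + (4 + 2*r)/(2*r))*4 = 4*r + 2*(4 + 2*r)/r)
98*O(f(5)) + 142 = 98*(4 + 4*10 + 8/10) + 142 = 98*(4 + 40 + 8*(⅒)) + 142 = 98*(4 + 40 + ⅘) + 142 = 98*(224/5) + 142 = 21952/5 + 142 = 22662/5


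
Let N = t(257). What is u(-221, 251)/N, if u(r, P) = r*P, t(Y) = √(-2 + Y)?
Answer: -3263*√255/15 ≈ -3473.7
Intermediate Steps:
u(r, P) = P*r
N = √255 (N = √(-2 + 257) = √255 ≈ 15.969)
u(-221, 251)/N = (251*(-221))/(√255) = -3263*√255/15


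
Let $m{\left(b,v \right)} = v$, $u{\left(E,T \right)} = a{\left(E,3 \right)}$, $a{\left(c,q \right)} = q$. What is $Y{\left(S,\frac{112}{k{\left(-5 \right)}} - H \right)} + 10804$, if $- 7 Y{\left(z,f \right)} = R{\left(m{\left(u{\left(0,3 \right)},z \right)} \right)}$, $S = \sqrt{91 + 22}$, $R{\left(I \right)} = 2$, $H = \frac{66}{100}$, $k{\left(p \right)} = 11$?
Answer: $\frac{75626}{7} \approx 10804.0$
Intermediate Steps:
$u{\left(E,T \right)} = 3$
$H = \frac{33}{50}$ ($H = 66 \cdot \frac{1}{100} = \frac{33}{50} \approx 0.66$)
$S = \sqrt{113} \approx 10.63$
$Y{\left(z,f \right)} = - \frac{2}{7}$ ($Y{\left(z,f \right)} = \left(- \frac{1}{7}\right) 2 = - \frac{2}{7}$)
$Y{\left(S,\frac{112}{k{\left(-5 \right)}} - H \right)} + 10804 = - \frac{2}{7} + 10804 = \frac{75626}{7}$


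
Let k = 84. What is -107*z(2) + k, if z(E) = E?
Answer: -130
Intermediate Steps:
-107*z(2) + k = -107*2 + 84 = -214 + 84 = -130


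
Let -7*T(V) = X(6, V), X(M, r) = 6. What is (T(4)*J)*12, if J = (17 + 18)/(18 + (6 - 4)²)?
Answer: -180/11 ≈ -16.364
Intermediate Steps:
T(V) = -6/7 (T(V) = -⅐*6 = -6/7)
J = 35/22 (J = 35/(18 + 2²) = 35/(18 + 4) = 35/22 ≈ 1.5909)
(T(4)*J)*12 = -6/7*35/22*12 = -15/11*12 = -180/11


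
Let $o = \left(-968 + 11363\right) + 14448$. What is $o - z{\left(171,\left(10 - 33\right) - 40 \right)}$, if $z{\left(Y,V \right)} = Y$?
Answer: $24672$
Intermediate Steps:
$o = 24843$ ($o = 10395 + 14448 = 24843$)
$o - z{\left(171,\left(10 - 33\right) - 40 \right)} = 24843 - 171 = 24672$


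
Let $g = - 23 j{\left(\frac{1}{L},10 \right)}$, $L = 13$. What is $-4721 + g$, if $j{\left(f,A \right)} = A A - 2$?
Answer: $-6975$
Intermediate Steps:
$j{\left(f,A \right)} = -2 + A^{2}$ ($j{\left(f,A \right)} = A^{2} - 2 = -2 + A^{2}$)
$g = -2254$ ($g = - 23 \left(-2 + 10^{2}\right) = - 23 \left(-2 + 100\right) = \left(-23\right) 98 = -2254$)
$-4721 + g = -4721 - 2254 = -6975$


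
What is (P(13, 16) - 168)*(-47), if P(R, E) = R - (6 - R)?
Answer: 6956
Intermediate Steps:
P(R, E) = -6 + 2*R (P(R, E) = R + (-6 + R) = -6 + 2*R)
(P(13, 16) - 168)*(-47) = ((-6 + 2*13) - 168)*(-47) = ((-6 + 26) - 168)*(-47) = (20 - 168)*(-47) = -148*(-47) = 6956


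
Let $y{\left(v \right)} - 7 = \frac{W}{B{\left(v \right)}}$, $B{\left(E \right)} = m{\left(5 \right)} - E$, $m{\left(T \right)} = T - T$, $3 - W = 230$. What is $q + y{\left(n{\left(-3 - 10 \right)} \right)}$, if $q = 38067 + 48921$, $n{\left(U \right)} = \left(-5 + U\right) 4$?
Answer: $\frac{6263413}{72} \approx 86992.0$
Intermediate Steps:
$W = -227$ ($W = 3 - 230 = -227$)
$m{\left(T \right)} = 0$
$B{\left(E \right)} = - E$ ($B{\left(E \right)} = 0 - E = - E$)
$n{\left(U \right)} = -20 + 4 U$
$q = 86988$
$y{\left(v \right)} = 7 + \frac{227}{v}$ ($y{\left(v \right)} = 7 - \frac{227}{\left(-1\right) v} = 7 - 227 \left(- \frac{1}{v}\right) = 7 + \frac{227}{v}$)
$q + y{\left(n{\left(-3 - 10 \right)} \right)} = 86988 + \left(7 + \frac{227}{-20 + 4 \left(-3 - 10\right)}\right) = 86988 + \left(7 + \frac{227}{-20 + 4 \left(-13\right)}\right) = 86988 + \left(7 + \frac{227}{-20 - 52}\right) = 86988 + \left(7 + \frac{227}{-72}\right) = 86988 + \left(7 + 227 \left(- \frac{1}{72}\right)\right) = 86988 + \left(7 - \frac{227}{72}\right) = 86988 + \frac{277}{72} = \frac{6263413}{72}$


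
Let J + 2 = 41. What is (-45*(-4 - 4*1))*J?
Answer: 14040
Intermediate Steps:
J = 39 (J = -2 + 41 = 39)
(-45*(-4 - 4*1))*J = -45*(-4 - 4*1)*39 = -45*(-4 - 4)*39 = -45*(-8)*39 = 360*39 = 14040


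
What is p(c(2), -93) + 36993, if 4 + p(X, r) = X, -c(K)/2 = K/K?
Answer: 36987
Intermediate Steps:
c(K) = -2 (c(K) = -2*K/K = -2*1 = -2)
p(X, r) = -4 + X
p(c(2), -93) + 36993 = (-4 - 2) + 36993 = -6 + 36993 = 36987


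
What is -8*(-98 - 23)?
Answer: 968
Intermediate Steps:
-8*(-98 - 23) = -8*(-121) = 968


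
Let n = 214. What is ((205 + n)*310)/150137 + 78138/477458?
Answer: 36874212263/35842055873 ≈ 1.0288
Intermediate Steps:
((205 + n)*310)/150137 + 78138/477458 = ((205 + 214)*310)/150137 + 78138/477458 = (419*310)*(1/150137) + 78138*(1/477458) = 129890*(1/150137) + 39069/238729 = 129890/150137 + 39069/238729 = 36874212263/35842055873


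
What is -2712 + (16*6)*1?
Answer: -2616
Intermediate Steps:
-2712 + (16*6)*1 = -2712 + 96*1 = -2712 + 96 = -2616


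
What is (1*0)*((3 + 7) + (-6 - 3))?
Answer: 0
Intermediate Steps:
(1*0)*((3 + 7) + (-6 - 3)) = 0*(10 - 9) = 0*1 = 0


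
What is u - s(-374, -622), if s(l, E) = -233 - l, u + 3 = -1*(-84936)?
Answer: 84792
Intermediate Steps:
u = 84933 (u = -3 - 1*(-84936) = -3 + 84936 = 84933)
u - s(-374, -622) = 84933 - (-233 - 1*(-374)) = 84933 - (-233 + 374) = 84933 - 1*141 = 84933 - 141 = 84792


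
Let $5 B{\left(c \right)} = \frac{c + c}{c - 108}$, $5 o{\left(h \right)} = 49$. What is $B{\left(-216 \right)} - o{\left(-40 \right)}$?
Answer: $- \frac{143}{15} \approx -9.5333$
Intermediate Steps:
$o{\left(h \right)} = \frac{49}{5}$ ($o{\left(h \right)} = \frac{1}{5} \cdot 49 = \frac{49}{5}$)
$B{\left(c \right)} = \frac{2 c}{5 \left(-108 + c\right)}$ ($B{\left(c \right)} = \frac{\left(c + c\right) \frac{1}{c - 108}}{5} = \frac{2 c \frac{1}{-108 + c}}{5} = \frac{2 c}{5 \left(-108 + c\right)}$)
$B{\left(-216 \right)} - o{\left(-40 \right)} = \frac{2}{5} \left(-216\right) \frac{1}{-108 - 216} - \frac{49}{5} = \frac{2}{5} \left(-216\right) \frac{1}{-324} - \frac{49}{5} = \frac{2}{5} \left(-216\right) \left(- \frac{1}{324}\right) - \frac{49}{5} = \frac{4}{15} - \frac{49}{5} = - \frac{143}{15}$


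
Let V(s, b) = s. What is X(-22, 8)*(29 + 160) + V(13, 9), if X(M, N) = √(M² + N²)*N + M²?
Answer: 91489 + 3024*√137 ≈ 1.2688e+5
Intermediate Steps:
X(M, N) = M² + N*√(M² + N²) (X(M, N) = N*√(M² + N²) + M² = M² + N*√(M² + N²))
X(-22, 8)*(29 + 160) + V(13, 9) = ((-22)² + 8*√((-22)² + 8²))*(29 + 160) + 13 = (484 + 8*√(484 + 64))*189 + 13 = (484 + 8*√548)*189 + 13 = (484 + 8*(2*√137))*189 + 13 = (484 + 16*√137)*189 + 13 = (91476 + 3024*√137) + 13 = 91489 + 3024*√137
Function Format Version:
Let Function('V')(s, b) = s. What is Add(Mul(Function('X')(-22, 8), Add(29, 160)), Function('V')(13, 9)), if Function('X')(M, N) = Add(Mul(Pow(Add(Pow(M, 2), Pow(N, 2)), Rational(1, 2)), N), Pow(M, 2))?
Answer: Add(91489, Mul(3024, Pow(137, Rational(1, 2)))) ≈ 1.2688e+5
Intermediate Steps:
Function('X')(M, N) = Add(Pow(M, 2), Mul(N, Pow(Add(Pow(M, 2), Pow(N, 2)), Rational(1, 2)))) (Function('X')(M, N) = Add(Mul(N, Pow(Add(Pow(M, 2), Pow(N, 2)), Rational(1, 2))), Pow(M, 2)) = Add(Pow(M, 2), Mul(N, Pow(Add(Pow(M, 2), Pow(N, 2)), Rational(1, 2)))))
Add(Mul(Function('X')(-22, 8), Add(29, 160)), Function('V')(13, 9)) = Add(Mul(Add(Pow(-22, 2), Mul(8, Pow(Add(Pow(-22, 2), Pow(8, 2)), Rational(1, 2)))), Add(29, 160)), 13) = Add(Mul(Add(484, Mul(8, Pow(Add(484, 64), Rational(1, 2)))), 189), 13) = Add(Mul(Add(484, Mul(8, Pow(548, Rational(1, 2)))), 189), 13) = Add(Mul(Add(484, Mul(8, Mul(2, Pow(137, Rational(1, 2))))), 189), 13) = Add(Mul(Add(484, Mul(16, Pow(137, Rational(1, 2)))), 189), 13) = Add(Add(91476, Mul(3024, Pow(137, Rational(1, 2)))), 13) = Add(91489, Mul(3024, Pow(137, Rational(1, 2))))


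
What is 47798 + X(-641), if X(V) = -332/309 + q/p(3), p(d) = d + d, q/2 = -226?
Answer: 4915324/103 ≈ 47722.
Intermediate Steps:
q = -452 (q = 2*(-226) = -452)
p(d) = 2*d
X(V) = -7870/103 (X(V) = -332/309 - 452/(2*3) = -332*1/309 - 452/6 = -332/309 - 452*⅙ = -332/309 - 226/3 = -7870/103)
47798 + X(-641) = 47798 - 7870/103 = 4915324/103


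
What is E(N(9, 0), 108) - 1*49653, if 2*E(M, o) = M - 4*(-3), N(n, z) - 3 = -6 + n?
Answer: -49644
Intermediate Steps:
N(n, z) = -3 + n (N(n, z) = 3 + (-6 + n) = -3 + n)
E(M, o) = 6 + M/2 (E(M, o) = (M - 4*(-3))/2 = (M + 12)/2 = (12 + M)/2 = 6 + M/2)
E(N(9, 0), 108) - 1*49653 = (6 + (-3 + 9)/2) - 1*49653 = (6 + (½)*6) - 49653 = (6 + 3) - 49653 = 9 - 49653 = -49644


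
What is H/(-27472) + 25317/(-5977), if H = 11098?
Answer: -380920685/82100072 ≈ -4.6397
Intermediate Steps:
H/(-27472) + 25317/(-5977) = 11098/(-27472) + 25317/(-5977) = 11098*(-1/27472) + 25317*(-1/5977) = -5549/13736 - 25317/5977 = -380920685/82100072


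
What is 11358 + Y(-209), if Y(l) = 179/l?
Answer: 2373643/209 ≈ 11357.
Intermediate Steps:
11358 + Y(-209) = 11358 + 179/(-209) = 11358 + 179*(-1/209) = 11358 - 179/209 = 2373643/209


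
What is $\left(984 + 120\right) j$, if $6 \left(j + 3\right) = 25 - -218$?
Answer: $41400$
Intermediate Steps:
$j = \frac{75}{2}$ ($j = -3 + \frac{25 - -218}{6} = -3 + \frac{25 + 218}{6} = -3 + \frac{1}{6} \cdot 243 = -3 + \frac{81}{2} = \frac{75}{2} \approx 37.5$)
$\left(984 + 120\right) j = \left(984 + 120\right) \frac{75}{2} = 1104 \cdot \frac{75}{2} = 41400$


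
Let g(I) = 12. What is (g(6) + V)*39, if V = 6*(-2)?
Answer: 0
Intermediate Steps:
V = -12
(g(6) + V)*39 = (12 - 12)*39 = 0*39 = 0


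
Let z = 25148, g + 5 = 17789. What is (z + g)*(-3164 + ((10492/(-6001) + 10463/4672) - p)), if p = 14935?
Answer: -5446159861143037/7009168 ≈ -7.7701e+8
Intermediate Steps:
g = 17784 (g = -5 + 17789 = 17784)
(z + g)*(-3164 + ((10492/(-6001) + 10463/4672) - p)) = (25148 + 17784)*(-3164 + ((10492/(-6001) + 10463/4672) - 1*14935)) = 42932*(-3164 + ((10492*(-1/6001) + 10463*(1/4672)) - 14935)) = 42932*(-3164 + ((-10492/6001 + 10463/4672) - 14935)) = 42932*(-3164 + (13769839/28036672 - 14935)) = 42932*(-3164 - 418713926481/28036672) = 42932*(-507421956689/28036672) = -5446159861143037/7009168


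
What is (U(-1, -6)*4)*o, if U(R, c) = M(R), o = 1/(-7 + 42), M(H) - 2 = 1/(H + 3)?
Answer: 2/7 ≈ 0.28571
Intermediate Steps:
M(H) = 2 + 1/(3 + H) (M(H) = 2 + 1/(H + 3) = 2 + 1/(3 + H))
o = 1/35 ≈ 0.028571
U(R, c) = (7 + 2*R)/(3 + R)
(U(-1, -6)*4)*o = (((7 + 2*(-1))/(3 - 1))*4)*(1/35) = (((7 - 2)/2)*4)*(1/35) = (((½)*5)*4)*(1/35) = ((5/2)*4)*(1/35) = 10*(1/35) = 2/7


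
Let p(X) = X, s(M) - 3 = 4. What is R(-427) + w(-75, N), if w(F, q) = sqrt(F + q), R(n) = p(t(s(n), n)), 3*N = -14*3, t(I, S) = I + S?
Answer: -420 + I*sqrt(89) ≈ -420.0 + 9.434*I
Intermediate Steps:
s(M) = 7 (s(M) = 3 + 4 = 7)
N = -14 (N = (-14*3)/3 = (1/3)*(-42) = -14)
R(n) = 7 + n
R(-427) + w(-75, N) = (7 - 427) + sqrt(-75 - 14) = -420 + sqrt(-89) = -420 + I*sqrt(89)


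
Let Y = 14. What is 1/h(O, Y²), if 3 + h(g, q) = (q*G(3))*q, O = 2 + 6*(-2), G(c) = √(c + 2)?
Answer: 3/7378945271 + 38416*√5/7378945271 ≈ 1.1642e-5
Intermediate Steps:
G(c) = √(2 + c)
O = -10 (O = 2 - 12 = -10)
h(g, q) = -3 + √5*q² (h(g, q) = -3 + (q*√(2 + 3))*q = -3 + (q*√5)*q = -3 + √5*q²)
1/h(O, Y²) = 1/(-3 + √5*(14²)²) = 1/(-3 + √5*196²) = 1/(-3 + √5*38416) = 1/(-3 + 38416*√5)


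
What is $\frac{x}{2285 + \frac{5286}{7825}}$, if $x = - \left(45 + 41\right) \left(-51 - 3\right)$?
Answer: $\frac{36339300}{17885411} \approx 2.0318$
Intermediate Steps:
$x = 4644$ ($x = - 86 \left(-54\right) = \left(-1\right) \left(-4644\right) = 4644$)
$\frac{x}{2285 + \frac{5286}{7825}} = \frac{1}{2285 + \frac{5286}{7825}} \cdot 4644 = \frac{1}{\frac{17885411}{7825}} \cdot 4644 = \frac{7825}{17885411} \cdot 4644 = \frac{36339300}{17885411}$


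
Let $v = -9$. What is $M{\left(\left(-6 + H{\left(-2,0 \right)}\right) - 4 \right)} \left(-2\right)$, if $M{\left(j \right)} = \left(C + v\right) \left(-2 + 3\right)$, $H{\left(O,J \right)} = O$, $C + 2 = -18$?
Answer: $58$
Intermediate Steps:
$C = -20$ ($C = -2 - 18 = -20$)
$M{\left(j \right)} = -29$ ($M{\left(j \right)} = \left(-20 - 9\right) \left(-2 + 3\right) = \left(-29\right) 1 = -29$)
$M{\left(\left(-6 + H{\left(-2,0 \right)}\right) - 4 \right)} \left(-2\right) = \left(-29\right) \left(-2\right) = 58$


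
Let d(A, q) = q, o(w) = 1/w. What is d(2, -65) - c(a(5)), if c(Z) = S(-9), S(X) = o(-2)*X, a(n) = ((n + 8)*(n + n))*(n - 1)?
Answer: -139/2 ≈ -69.500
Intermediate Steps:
a(n) = 2*n*(-1 + n)*(8 + n) (a(n) = ((8 + n)*(2*n))*(-1 + n) = (2*n*(8 + n))*(-1 + n) = 2*n*(-1 + n)*(8 + n))
S(X) = -X/2 (S(X) = X/(-2) = -X/2)
c(Z) = 9/2 (c(Z) = -½*(-9) = 9/2)
d(2, -65) - c(a(5)) = -65 - 1*9/2 = -65 - 9/2 = -139/2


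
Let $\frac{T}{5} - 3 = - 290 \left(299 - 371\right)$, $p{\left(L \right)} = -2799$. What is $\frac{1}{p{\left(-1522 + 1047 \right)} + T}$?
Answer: $\frac{1}{101616} \approx 9.841 \cdot 10^{-6}$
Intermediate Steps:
$T = 104415$ ($T = 15 + 5 \left(- 290 \left(299 - 371\right)\right) = 15 + 5 \left(\left(-290\right) \left(-72\right)\right) = 15 + 5 \cdot 20880 = 15 + 104400 = 104415$)
$\frac{1}{p{\left(-1522 + 1047 \right)} + T} = \frac{1}{-2799 + 104415} = \frac{1}{101616}$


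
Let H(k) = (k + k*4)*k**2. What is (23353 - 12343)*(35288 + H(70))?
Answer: 19270670880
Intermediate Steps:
H(k) = 5*k**3 (H(k) = (k + 4*k)*k**2 = (5*k)*k**2 = 5*k**3)
(23353 - 12343)*(35288 + H(70)) = (23353 - 12343)*(35288 + 5*70**3) = 11010*(35288 + 5*343000) = 11010*(35288 + 1715000) = 11010*1750288 = 19270670880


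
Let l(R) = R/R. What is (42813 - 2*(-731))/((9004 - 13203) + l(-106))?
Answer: -44275/4198 ≈ -10.547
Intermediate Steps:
l(R) = 1
(42813 - 2*(-731))/((9004 - 13203) + l(-106)) = (42813 - 2*(-731))/((9004 - 13203) + 1) = (42813 + 1462)/(-4199 + 1) = 44275/(-4198) = 44275*(-1/4198) = -44275/4198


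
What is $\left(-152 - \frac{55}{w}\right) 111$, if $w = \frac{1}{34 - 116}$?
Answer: $483738$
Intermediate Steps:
$w = - \frac{1}{82}$ ($w = \frac{1}{-82} = - \frac{1}{82} \approx -0.012195$)
$\left(-152 - \frac{55}{w}\right) 111 = \left(-152 - \frac{55}{- \frac{1}{82}}\right) 111 = \left(-152 - -4510\right) 111 = \left(-152 + 4510\right) 111 = 4358 \cdot 111 = 483738$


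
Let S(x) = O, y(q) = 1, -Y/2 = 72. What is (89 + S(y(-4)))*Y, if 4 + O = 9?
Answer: -13536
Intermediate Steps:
Y = -144 (Y = -2*72 = -144)
O = 5 (O = -4 + 9 = 5)
S(x) = 5
(89 + S(y(-4)))*Y = (89 + 5)*(-144) = 94*(-144) = -13536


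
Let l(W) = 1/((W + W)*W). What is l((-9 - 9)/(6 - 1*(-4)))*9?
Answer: 25/18 ≈ 1.3889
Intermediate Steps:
l(W) = 1/(2*W**2) (l(W) = 1/(((2*W))*W) = (1/(2*W))/W = 1/(2*W**2))
l((-9 - 9)/(6 - 1*(-4)))*9 = (1/(2*((-9 - 9)/(6 - 1*(-4)))**2))*9 = (1/(2*(-18/(6 + 4))**2))*9 = (1/(2*(-18/10)**2))*9 = (1/(2*(-18*1/10)**2))*9 = (1/(2*(-9/5)**2))*9 = ((1/2)*(25/81))*9 = (25/162)*9 = 25/18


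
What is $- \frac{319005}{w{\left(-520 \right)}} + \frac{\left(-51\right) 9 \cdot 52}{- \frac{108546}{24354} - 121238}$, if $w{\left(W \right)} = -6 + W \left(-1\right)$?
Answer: $- \frac{156939943613697}{252951290362} \approx -620.44$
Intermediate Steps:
$w{\left(W \right)} = -6 - W$
$- \frac{319005}{w{\left(-520 \right)}} + \frac{\left(-51\right) 9 \cdot 52}{- \frac{108546}{24354} - 121238} = - \frac{319005}{-6 - -520} + \frac{\left(-51\right) 9 \cdot 52}{- \frac{108546}{24354} - 121238} = - \frac{319005}{-6 + 520} + \frac{\left(-459\right) 52}{\left(-108546\right) \frac{1}{24354} - 121238} = - \frac{319005}{514} - \frac{23868}{- \frac{18091}{4059} - 121238} = \left(-319005\right) \frac{1}{514} - \frac{23868}{- \frac{492123133}{4059}} = - \frac{319005}{514} - - \frac{96880212}{492123133} = - \frac{319005}{514} + \frac{96880212}{492123133} = - \frac{156939943613697}{252951290362}$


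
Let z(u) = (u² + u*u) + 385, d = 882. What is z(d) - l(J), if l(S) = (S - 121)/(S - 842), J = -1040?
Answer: 2928829345/1882 ≈ 1.5562e+6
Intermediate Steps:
z(u) = 385 + 2*u² (z(u) = (u² + u²) + 385 = 2*u² + 385 = 385 + 2*u²)
l(S) = (-121 + S)/(-842 + S)
z(d) - l(J) = (385 + 2*882²) - (-121 - 1040)/(-842 - 1040) = (385 + 2*777924) - (-1161)/(-1882) = (385 + 1555848) - (-1)*(-1161)/1882 = 1556233 - 1*1161/1882 = 1556233 - 1161/1882 = 2928829345/1882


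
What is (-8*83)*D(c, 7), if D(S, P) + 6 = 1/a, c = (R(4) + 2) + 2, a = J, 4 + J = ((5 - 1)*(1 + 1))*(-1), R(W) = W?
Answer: 12118/3 ≈ 4039.3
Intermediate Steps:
J = -12 (J = -4 + ((5 - 1)*(1 + 1))*(-1) = -4 + (4*2)*(-1) = -4 + 8*(-1) = -4 - 8 = -12)
a = -12
c = 8 (c = (4 + 2) + 2 = 6 + 2 = 8)
D(S, P) = -73/12 (D(S, P) = -6 + 1/(-12) = -6 - 1/12 = -73/12)
(-8*83)*D(c, 7) = -8*83*(-73/12) = -664*(-73/12) = 12118/3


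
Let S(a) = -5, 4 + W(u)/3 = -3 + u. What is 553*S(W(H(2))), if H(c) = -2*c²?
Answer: -2765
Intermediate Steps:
W(u) = -21 + 3*u (W(u) = -12 + 3*(-3 + u) = -12 + (-9 + 3*u) = -21 + 3*u)
553*S(W(H(2))) = 553*(-5) = -2765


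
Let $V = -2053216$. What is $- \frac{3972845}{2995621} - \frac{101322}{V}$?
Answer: $- \frac{3926793304279}{3075328483568} \approx -1.2769$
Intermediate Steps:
$- \frac{3972845}{2995621} - \frac{101322}{V} = - \frac{3972845}{2995621} - \frac{101322}{-2053216} = \left(-3972845\right) \frac{1}{2995621} - - \frac{50661}{1026608} = - \frac{3972845}{2995621} + \frac{50661}{1026608} = - \frac{3926793304279}{3075328483568}$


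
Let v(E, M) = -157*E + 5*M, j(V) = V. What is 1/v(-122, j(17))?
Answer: 1/19239 ≈ 5.1978e-5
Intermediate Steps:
1/v(-122, j(17)) = 1/(-157*(-122) + 5*17) = 1/(19154 + 85) = 1/19239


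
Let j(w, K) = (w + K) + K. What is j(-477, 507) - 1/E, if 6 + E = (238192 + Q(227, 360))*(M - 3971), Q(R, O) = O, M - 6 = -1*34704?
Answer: 4953592636879/9224567294 ≈ 537.00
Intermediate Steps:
M = -34698 (M = 6 - 1*34704 = 6 - 34704 = -34698)
j(w, K) = w + 2*K (j(w, K) = (K + w) + K = w + 2*K)
E = -9224567294 (E = -6 + (238192 + 360)*(-34698 - 3971) = -6 + 238552*(-38669) = -6 - 9224567288 = -9224567294)
j(-477, 507) - 1/E = (-477 + 2*507) - 1/(-9224567294) = (-477 + 1014) - 1*(-1/9224567294) = 537 + 1/9224567294 = 4953592636879/9224567294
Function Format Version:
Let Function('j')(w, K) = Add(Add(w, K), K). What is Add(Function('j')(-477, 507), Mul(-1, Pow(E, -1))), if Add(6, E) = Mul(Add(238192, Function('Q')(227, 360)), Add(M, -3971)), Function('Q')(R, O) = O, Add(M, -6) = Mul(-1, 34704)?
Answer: Rational(4953592636879, 9224567294) ≈ 537.00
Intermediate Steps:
M = -34698 (M = Add(6, Mul(-1, 34704)) = Add(6, -34704) = -34698)
Function('j')(w, K) = Add(w, Mul(2, K)) (Function('j')(w, K) = Add(Add(K, w), K) = Add(w, Mul(2, K)))
E = -9224567294 (E = Add(-6, Mul(Add(238192, 360), Add(-34698, -3971))) = Add(-6, Mul(238552, -38669)) = Add(-6, -9224567288) = -9224567294)
Add(Function('j')(-477, 507), Mul(-1, Pow(E, -1))) = Add(Add(-477, Mul(2, 507)), Mul(-1, Pow(-9224567294, -1))) = Add(Add(-477, 1014), Mul(-1, Rational(-1, 9224567294))) = Add(537, Rational(1, 9224567294)) = Rational(4953592636879, 9224567294)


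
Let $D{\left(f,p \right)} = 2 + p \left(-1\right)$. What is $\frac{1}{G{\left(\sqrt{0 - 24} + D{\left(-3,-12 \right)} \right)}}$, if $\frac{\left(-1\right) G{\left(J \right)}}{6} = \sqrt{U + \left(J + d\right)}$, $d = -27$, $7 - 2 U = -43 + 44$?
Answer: $- \frac{\sqrt{2}}{12 \sqrt{-5 + i \sqrt{6}}} \approx -0.011278 + 0.048655 i$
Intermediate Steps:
$U = 3$ ($U = \frac{7}{2} - \frac{-43 + 44}{2} = \frac{7}{2} - \frac{1}{2} = 3$)
$D{\left(f,p \right)} = 2 - p$
$G{\left(J \right)} = - 6 \sqrt{-24 + J}$ ($G{\left(J \right)} = - 6 \sqrt{3 + \left(J - 27\right)} = - 6 \sqrt{3 + \left(-27 + J\right)} = - 6 \sqrt{-24 + J}$)
$\frac{1}{G{\left(\sqrt{0 - 24} + D{\left(-3,-12 \right)} \right)}} = \frac{1}{\left(-6\right) \sqrt{-24 + \left(\sqrt{0 - 24} + \left(2 - -12\right)\right)}} = \frac{1}{\left(-6\right) \sqrt{-24 + \left(\sqrt{-24} + \left(2 + 12\right)\right)}} = \frac{1}{\left(-6\right) \sqrt{-24 + \left(2 i \sqrt{6} + 14\right)}} = \frac{1}{\left(-6\right) \sqrt{-24 + \left(14 + 2 i \sqrt{6}\right)}} = \frac{1}{\left(-6\right) \sqrt{-10 + 2 i \sqrt{6}}} = - \frac{1}{6 \sqrt{-10 + 2 i \sqrt{6}}}$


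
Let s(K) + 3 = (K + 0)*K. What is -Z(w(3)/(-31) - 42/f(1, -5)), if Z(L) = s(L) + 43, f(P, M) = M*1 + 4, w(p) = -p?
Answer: -1741465/961 ≈ -1812.1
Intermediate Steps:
f(P, M) = 4 + M (f(P, M) = M + 4 = 4 + M)
s(K) = -3 + K² (s(K) = -3 + (K + 0)*K = -3 + K*K = -3 + K²)
Z(L) = 40 + L² (Z(L) = (-3 + L²) + 43 = 40 + L²)
-Z(w(3)/(-31) - 42/f(1, -5)) = -(40 + (-1*3/(-31) - 42/(4 - 5))²) = -(40 + (-3*(-1/31) - 42/(-1))²) = -(40 + (3/31 - 42*(-1))²) = -(40 + (3/31 + 42)²) = -(40 + (1305/31)²) = -(40 + 1703025/961) = -1*1741465/961 = -1741465/961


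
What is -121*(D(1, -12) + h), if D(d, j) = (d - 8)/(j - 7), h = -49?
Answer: 111804/19 ≈ 5884.4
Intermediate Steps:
D(d, j) = (-8 + d)/(-7 + j)
-121*(D(1, -12) + h) = -121*((-8 + 1)/(-7 - 12) - 49) = -121*(-7/(-19) - 49) = -121*(-1/19*(-7) - 49) = -121*(7/19 - 49) = -121*(-924/19) = 111804/19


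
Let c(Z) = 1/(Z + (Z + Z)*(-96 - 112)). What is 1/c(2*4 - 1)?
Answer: -2905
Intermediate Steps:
c(Z) = -1/(415*Z) (c(Z) = 1/(Z + (2*Z)*(-208)) = 1/(Z - 416*Z) = 1/(-415*Z) = -1/(415*Z))
1/c(2*4 - 1) = 1/(-1/(415*(2*4 - 1))) = 1/(-1/(415*(8 - 1))) = 1/(-1/415/7) = 1/(-1/415*⅐) = 1/(-1/2905) = -2905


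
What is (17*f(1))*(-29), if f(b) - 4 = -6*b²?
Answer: 986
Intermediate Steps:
f(b) = 4 - 6*b²
(17*f(1))*(-29) = (17*(4 - 6*1²))*(-29) = (17*(4 - 6*1))*(-29) = (17*(4 - 6))*(-29) = (17*(-2))*(-29) = -34*(-29) = 986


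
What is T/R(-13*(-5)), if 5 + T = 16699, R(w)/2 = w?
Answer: 8347/65 ≈ 128.42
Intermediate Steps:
R(w) = 2*w
T = 16694 (T = -5 + 16699 = 16694)
T/R(-13*(-5)) = 16694/((2*(-13*(-5)))) = 16694/((2*65)) = 16694/130 = 16694*(1/130) = 8347/65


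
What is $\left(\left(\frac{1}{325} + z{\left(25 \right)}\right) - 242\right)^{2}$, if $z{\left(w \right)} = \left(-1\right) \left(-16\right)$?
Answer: $\frac{5394755601}{105625} \approx 51075.0$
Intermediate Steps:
$z{\left(w \right)} = 16$
$\left(\left(\frac{1}{325} + z{\left(25 \right)}\right) - 242\right)^{2} = \left(\left(\frac{1}{325} + 16\right) - 242\right)^{2} = \left(\frac{5201}{325} - 242\right)^{2} = \left(- \frac{73449}{325}\right)^{2} = \frac{5394755601}{105625}$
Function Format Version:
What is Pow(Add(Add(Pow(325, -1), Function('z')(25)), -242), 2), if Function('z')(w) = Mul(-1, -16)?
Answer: Rational(5394755601, 105625) ≈ 51075.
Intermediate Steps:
Function('z')(w) = 16
Pow(Add(Add(Pow(325, -1), Function('z')(25)), -242), 2) = Pow(Add(Add(Pow(325, -1), 16), -242), 2) = Pow(Add(Add(Rational(1, 325), 16), -242), 2) = Pow(Add(Rational(5201, 325), -242), 2) = Pow(Rational(-73449, 325), 2) = Rational(5394755601, 105625)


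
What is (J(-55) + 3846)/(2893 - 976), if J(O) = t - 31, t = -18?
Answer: 3797/1917 ≈ 1.9807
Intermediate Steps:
J(O) = -49 (J(O) = -18 - 31 = -49)
(J(-55) + 3846)/(2893 - 976) = (-49 + 3846)/(2893 - 976) = 3797/1917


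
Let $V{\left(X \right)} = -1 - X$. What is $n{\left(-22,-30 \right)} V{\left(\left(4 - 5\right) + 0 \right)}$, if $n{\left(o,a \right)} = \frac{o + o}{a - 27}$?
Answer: $0$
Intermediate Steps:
$n{\left(o,a \right)} = \frac{2 o}{-27 + a}$
$n{\left(-22,-30 \right)} V{\left(\left(4 - 5\right) + 0 \right)} = 2 \left(-22\right) \frac{1}{-27 - 30} \left(-1 - \left(\left(4 - 5\right) + 0\right)\right) = 2 \left(-22\right) \frac{1}{-57} \left(-1 - \left(-1 + 0\right)\right) = 2 \left(-22\right) \left(- \frac{1}{57}\right) \left(-1 - -1\right) = \frac{44 \left(-1 + 1\right)}{57} = \frac{44}{57} \cdot 0 = 0$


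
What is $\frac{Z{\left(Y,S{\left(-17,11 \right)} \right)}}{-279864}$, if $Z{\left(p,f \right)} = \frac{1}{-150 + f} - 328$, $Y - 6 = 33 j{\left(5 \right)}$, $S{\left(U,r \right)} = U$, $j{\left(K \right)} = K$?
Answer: $\frac{18259}{15579096} \approx 0.001172$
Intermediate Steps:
$Y = 171$ ($Y = 6 + 33 \cdot 5 = 6 + 165 = 171$)
$Z{\left(p,f \right)} = -328 + \frac{1}{-150 + f}$ ($Z{\left(p,f \right)} = \frac{1}{-150 + f} - 328 = -328 + \frac{1}{-150 + f}$)
$\frac{Z{\left(Y,S{\left(-17,11 \right)} \right)}}{-279864} = \frac{\frac{1}{-150 - 17} \left(49201 - -5576\right)}{-279864} = \frac{49201 + 5576}{-167} \left(- \frac{1}{279864}\right) = \left(- \frac{1}{167}\right) 54777 \left(- \frac{1}{279864}\right) = \left(- \frac{54777}{167}\right) \left(- \frac{1}{279864}\right) = \frac{18259}{15579096}$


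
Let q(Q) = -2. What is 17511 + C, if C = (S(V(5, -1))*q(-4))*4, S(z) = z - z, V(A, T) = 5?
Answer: 17511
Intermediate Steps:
S(z) = 0
C = 0 (C = (0*(-2))*4 = 0*4 = 0)
17511 + C = 17511 + 0 = 17511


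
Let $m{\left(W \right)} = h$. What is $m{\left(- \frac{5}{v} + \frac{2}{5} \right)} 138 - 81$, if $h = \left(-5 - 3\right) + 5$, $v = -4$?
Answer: $-495$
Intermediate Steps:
$h = -3$ ($h = -8 + 5 = -3$)
$m{\left(W \right)} = -3$
$m{\left(- \frac{5}{v} + \frac{2}{5} \right)} 138 - 81 = \left(-3\right) 138 - 81 = -414 - 81 = -495$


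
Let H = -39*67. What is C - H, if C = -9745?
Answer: -7132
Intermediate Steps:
H = -2613
C - H = -9745 - 1*(-2613) = -9745 + 2613 = -7132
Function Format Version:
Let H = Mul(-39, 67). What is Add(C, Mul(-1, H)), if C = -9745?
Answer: -7132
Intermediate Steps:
H = -2613
Add(C, Mul(-1, H)) = Add(-9745, Mul(-1, -2613)) = Add(-9745, 2613) = -7132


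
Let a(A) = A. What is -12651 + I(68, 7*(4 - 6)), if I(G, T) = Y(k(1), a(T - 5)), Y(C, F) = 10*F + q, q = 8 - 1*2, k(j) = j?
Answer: -12835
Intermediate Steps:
q = 6 (q = 8 - 2 = 6)
Y(C, F) = 6 + 10*F (Y(C, F) = 10*F + 6 = 6 + 10*F)
I(G, T) = -44 + 10*T (I(G, T) = 6 + 10*(T - 5) = 6 + 10*(-5 + T) = 6 + (-50 + 10*T) = -44 + 10*T)
-12651 + I(68, 7*(4 - 6)) = -12651 + (-44 + 10*(7*(4 - 6))) = -12651 + (-44 + 10*(7*(-2))) = -12651 + (-44 + 10*(-14)) = -12651 + (-44 - 140) = -12651 - 184 = -12835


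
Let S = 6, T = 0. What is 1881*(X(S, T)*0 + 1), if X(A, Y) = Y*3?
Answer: 1881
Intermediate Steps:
X(A, Y) = 3*Y
1881*(X(S, T)*0 + 1) = 1881*((3*0)*0 + 1) = 1881*(0*0 + 1) = 1881*(0 + 1) = 1881*1 = 1881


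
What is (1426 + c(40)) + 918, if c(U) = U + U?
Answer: 2424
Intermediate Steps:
c(U) = 2*U
(1426 + c(40)) + 918 = (1426 + 2*40) + 918 = (1426 + 80) + 918 = 1506 + 918 = 2424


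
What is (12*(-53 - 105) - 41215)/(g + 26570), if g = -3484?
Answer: -43111/23086 ≈ -1.8674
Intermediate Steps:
(12*(-53 - 105) - 41215)/(g + 26570) = (12*(-53 - 105) - 41215)/(-3484 + 26570) = (12*(-158) - 41215)/23086 = (-1896 - 41215)*(1/23086) = -43111*1/23086 = -43111/23086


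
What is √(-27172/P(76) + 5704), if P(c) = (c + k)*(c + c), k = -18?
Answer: √6923217473/1102 ≈ 75.504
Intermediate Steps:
P(c) = 2*c*(-18 + c) (P(c) = (c - 18)*(c + c) = (-18 + c)*(2*c) = 2*c*(-18 + c))
√(-27172/P(76) + 5704) = √(-27172*1/(152*(-18 + 76)) + 5704) = √(-27172/(2*76*58) + 5704) = √(-27172/8816 + 5704) = √(-27172*1/8816 + 5704) = √(-6793/2204 + 5704) = √(12564823/2204) = √6923217473/1102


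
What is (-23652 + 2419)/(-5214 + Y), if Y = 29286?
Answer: -1249/1416 ≈ -0.88206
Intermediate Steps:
(-23652 + 2419)/(-5214 + Y) = (-23652 + 2419)/(-5214 + 29286) = -21233/24072 = -21233*1/24072 = -1249/1416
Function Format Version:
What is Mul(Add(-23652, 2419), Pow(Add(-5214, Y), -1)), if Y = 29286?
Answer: Rational(-1249, 1416) ≈ -0.88206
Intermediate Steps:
Mul(Add(-23652, 2419), Pow(Add(-5214, Y), -1)) = Mul(Add(-23652, 2419), Pow(Add(-5214, 29286), -1)) = Mul(-21233, Pow(24072, -1)) = Mul(-21233, Rational(1, 24072)) = Rational(-1249, 1416)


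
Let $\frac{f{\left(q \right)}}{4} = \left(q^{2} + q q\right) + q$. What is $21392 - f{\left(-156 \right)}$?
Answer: $-172672$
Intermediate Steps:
$f{\left(q \right)} = 4 q + 8 q^{2}$ ($f{\left(q \right)} = 4 \left(\left(q^{2} + q q\right) + q\right) = 4 \left(\left(q^{2} + q^{2}\right) + q\right) = 4 \left(2 q^{2} + q\right) = 4 \left(q + 2 q^{2}\right) = 4 q + 8 q^{2}$)
$21392 - f{\left(-156 \right)} = 21392 - 4 \left(-156\right) \left(1 + 2 \left(-156\right)\right) = 21392 - 4 \left(-156\right) \left(1 - 312\right) = 21392 - 4 \left(-156\right) \left(-311\right) = 21392 - 194064 = -172672$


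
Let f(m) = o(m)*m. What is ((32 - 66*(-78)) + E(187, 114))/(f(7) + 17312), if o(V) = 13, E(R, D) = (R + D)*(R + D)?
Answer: 31927/5801 ≈ 5.5037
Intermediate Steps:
E(R, D) = (D + R)² (E(R, D) = (D + R)*(D + R) = (D + R)²)
f(m) = 13*m
((32 - 66*(-78)) + E(187, 114))/(f(7) + 17312) = ((32 - 66*(-78)) + (114 + 187)²)/(13*7 + 17312) = ((32 + 5148) + 301²)/(91 + 17312) = (5180 + 90601)/17403 = 95781*(1/17403) = 31927/5801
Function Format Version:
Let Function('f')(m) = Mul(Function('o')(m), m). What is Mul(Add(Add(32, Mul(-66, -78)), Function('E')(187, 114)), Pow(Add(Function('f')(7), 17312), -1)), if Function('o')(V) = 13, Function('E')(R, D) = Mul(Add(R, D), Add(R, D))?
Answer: Rational(31927, 5801) ≈ 5.5037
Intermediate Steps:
Function('E')(R, D) = Pow(Add(D, R), 2) (Function('E')(R, D) = Mul(Add(D, R), Add(D, R)) = Pow(Add(D, R), 2))
Function('f')(m) = Mul(13, m)
Mul(Add(Add(32, Mul(-66, -78)), Function('E')(187, 114)), Pow(Add(Function('f')(7), 17312), -1)) = Mul(Add(Add(32, Mul(-66, -78)), Pow(Add(114, 187), 2)), Pow(Add(Mul(13, 7), 17312), -1)) = Mul(Add(Add(32, 5148), Pow(301, 2)), Pow(Add(91, 17312), -1)) = Mul(Add(5180, 90601), Pow(17403, -1)) = Mul(95781, Rational(1, 17403)) = Rational(31927, 5801)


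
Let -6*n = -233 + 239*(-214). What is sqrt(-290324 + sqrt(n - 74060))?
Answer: sqrt(-10451664 + 6*I*sqrt(2357886))/6 ≈ 0.23749 + 538.82*I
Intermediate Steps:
n = 51379/6 (n = -(-233 + 239*(-214))/6 = -(-233 - 51146)/6 = -1/6*(-51379) = 51379/6 ≈ 8563.2)
sqrt(-290324 + sqrt(n - 74060)) = sqrt(-290324 + sqrt(51379/6 - 74060)) = sqrt(-290324 + sqrt(-392981/6)) = sqrt(-290324 + I*sqrt(2357886)/6)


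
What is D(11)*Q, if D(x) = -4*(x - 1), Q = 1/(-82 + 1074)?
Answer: -5/124 ≈ -0.040323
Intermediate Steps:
Q = 1/992 ≈ 0.0010081
D(x) = 4 - 4*x (D(x) = -4*(-1 + x) = 4 - 4*x)
D(11)*Q = (4 - 4*11)*(1/992) = (4 - 44)*(1/992) = -40*1/992 = -5/124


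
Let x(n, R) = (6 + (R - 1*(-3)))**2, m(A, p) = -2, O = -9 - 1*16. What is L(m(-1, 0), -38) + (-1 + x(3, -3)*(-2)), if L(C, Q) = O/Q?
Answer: -2749/38 ≈ -72.342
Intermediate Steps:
O = -25 (O = -9 - 16 = -25)
L(C, Q) = -25/Q
x(n, R) = (9 + R)**2 (x(n, R) = (6 + (R + 3))**2 = (6 + (3 + R))**2 = (9 + R)**2)
L(m(-1, 0), -38) + (-1 + x(3, -3)*(-2)) = -25/(-38) + (-1 + (9 - 3)**2*(-2)) = -25*(-1/38) + (-1 + 6**2*(-2)) = 25/38 + (-1 + 36*(-2)) = 25/38 + (-1 - 72) = 25/38 - 73 = -2749/38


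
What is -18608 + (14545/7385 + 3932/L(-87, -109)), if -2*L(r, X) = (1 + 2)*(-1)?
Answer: -70828193/4431 ≈ -15985.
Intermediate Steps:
L(r, X) = 3/2 (L(r, X) = -(1 + 2)*(-1)/2 = -3*(-1)/2 = -½*(-3) = 3/2)
-18608 + (14545/7385 + 3932/L(-87, -109)) = -18608 + (14545/7385 + 3932/(3/2)) = -18608 + (14545*(1/7385) + 3932*(⅔)) = -18608 + (2909/1477 + 7864/3) = -18608 + 11623855/4431 = -70828193/4431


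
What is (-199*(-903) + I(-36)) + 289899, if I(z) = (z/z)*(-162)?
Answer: 469434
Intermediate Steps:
I(z) = -162 (I(z) = 1*(-162) = -162)
(-199*(-903) + I(-36)) + 289899 = (-199*(-903) - 162) + 289899 = (179697 - 162) + 289899 = 179535 + 289899 = 469434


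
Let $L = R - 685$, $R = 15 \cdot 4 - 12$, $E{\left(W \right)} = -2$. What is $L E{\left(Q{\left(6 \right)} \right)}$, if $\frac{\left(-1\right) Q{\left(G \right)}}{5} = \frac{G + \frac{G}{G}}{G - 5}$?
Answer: $1274$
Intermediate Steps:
$Q{\left(G \right)} = - \frac{5 \left(1 + G\right)}{-5 + G}$ ($Q{\left(G \right)} = - 5 \frac{G + \frac{G}{G}}{G - 5} = - 5 \frac{G + 1}{-5 + G} = - 5 \frac{1 + G}{-5 + G} = - \frac{5 \left(1 + G\right)}{-5 + G}$)
$R = 48$ ($R = 60 - 12 = 48$)
$L = -637$ ($L = 48 - 685 = -637$)
$L E{\left(Q{\left(6 \right)} \right)} = \left(-637\right) \left(-2\right) = 1274$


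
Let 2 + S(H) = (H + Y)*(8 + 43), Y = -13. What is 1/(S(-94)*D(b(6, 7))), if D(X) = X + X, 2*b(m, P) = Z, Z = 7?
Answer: -1/38213 ≈ -2.6169e-5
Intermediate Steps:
b(m, P) = 7/2 (b(m, P) = (½)*7 = 7/2)
S(H) = -665 + 51*H (S(H) = -2 + (H - 13)*(8 + 43) = -2 + (-13 + H)*51 = -2 + (-663 + 51*H) = -665 + 51*H)
D(X) = 2*X
1/(S(-94)*D(b(6, 7))) = 1/((-665 + 51*(-94))*((2*(7/2)))) = 1/(-665 - 4794*7) = (⅐)/(-5459) = -1/5459*⅐ = -1/38213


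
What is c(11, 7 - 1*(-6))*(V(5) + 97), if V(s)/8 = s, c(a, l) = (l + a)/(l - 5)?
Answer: 411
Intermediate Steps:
c(a, l) = (a + l)/(-5 + l)
V(s) = 8*s
c(11, 7 - 1*(-6))*(V(5) + 97) = ((11 + (7 - 1*(-6)))/(-5 + (7 - 1*(-6))))*(8*5 + 97) = ((11 + (7 + 6))/(-5 + (7 + 6)))*(40 + 97) = ((11 + 13)/(-5 + 13))*137 = (24/8)*137 = ((1/8)*24)*137 = 3*137 = 411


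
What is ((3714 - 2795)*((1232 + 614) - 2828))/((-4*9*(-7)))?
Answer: -451229/126 ≈ -3581.2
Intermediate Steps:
((3714 - 2795)*((1232 + 614) - 2828))/((-4*9*(-7))) = (919*(1846 - 2828))/((-36*(-7))) = (919*(-982))/252 = -902458*1/252 = -451229/126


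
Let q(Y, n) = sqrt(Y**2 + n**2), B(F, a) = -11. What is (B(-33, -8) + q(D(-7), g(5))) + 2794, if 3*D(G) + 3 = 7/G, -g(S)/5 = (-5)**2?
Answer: 2783 + sqrt(140641)/3 ≈ 2908.0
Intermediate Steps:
g(S) = -125 (g(S) = -5*(-5)**2 = -5*25 = -125)
D(G) = -1 + 7/(3*G) (D(G) = -1 + (7/G)/3 = -1 + 7/(3*G))
(B(-33, -8) + q(D(-7), g(5))) + 2794 = (-11 + sqrt(((7/3 - 1*(-7))/(-7))**2 + (-125)**2)) + 2794 = (-11 + sqrt((-(7/3 + 7)/7)**2 + 15625)) + 2794 = (-11 + sqrt((-1/7*28/3)**2 + 15625)) + 2794 = (-11 + sqrt((-4/3)**2 + 15625)) + 2794 = (-11 + sqrt(16/9 + 15625)) + 2794 = (-11 + sqrt(140641/9)) + 2794 = (-11 + sqrt(140641)/3) + 2794 = 2783 + sqrt(140641)/3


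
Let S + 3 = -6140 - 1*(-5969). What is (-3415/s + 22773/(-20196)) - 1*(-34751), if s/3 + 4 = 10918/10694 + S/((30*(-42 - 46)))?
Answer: 1621356626300077/46139088204 ≈ 35141.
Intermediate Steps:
S = -174 (S = -3 + (-6140 - 1*(-5969)) = -3 + (-6140 + 5969) = -3 - 171 = -174)
s = -20561091/2352680 (s = -12 + 3*(10918/10694 - 174*1/(30*(-42 - 46))) = -12 + 3*(10918*(1/10694) - 174/(30*(-88))) = -12 + 3*(5459/5347 - 174/(-2640)) = -12 + 3*(5459/5347 - 174*(-1/2640)) = -12 + 3*(5459/5347 + 29/440) = -12 + 3*(2557023/2352680) = -12 + 7671069/2352680 = -20561091/2352680 ≈ -8.7394)
(-3415/s + 22773/(-20196)) - 1*(-34751) = (-3415/(-20561091/2352680) + 22773/(-20196)) - 1*(-34751) = (-3415*(-2352680/20561091) + 22773*(-1/20196)) + 34751 = (8034402200/20561091 - 7591/6732) + 34751 = 17977172122873/46139088204 + 34751 = 1621356626300077/46139088204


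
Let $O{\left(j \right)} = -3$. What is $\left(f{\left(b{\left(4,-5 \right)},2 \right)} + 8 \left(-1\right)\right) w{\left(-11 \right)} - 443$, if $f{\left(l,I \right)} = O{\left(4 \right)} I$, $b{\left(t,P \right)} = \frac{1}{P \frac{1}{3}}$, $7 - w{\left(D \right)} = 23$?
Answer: $-219$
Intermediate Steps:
$w{\left(D \right)} = -16$ ($w{\left(D \right)} = 7 - 23 = -16$)
$b{\left(t,P \right)} = \frac{3}{P}$ ($b{\left(t,P \right)} = \frac{1}{P \frac{1}{3}} = \frac{1}{\frac{1}{3} P} = \frac{3}{P}$)
$f{\left(l,I \right)} = - 3 I$
$\left(f{\left(b{\left(4,-5 \right)},2 \right)} + 8 \left(-1\right)\right) w{\left(-11 \right)} - 443 = \left(\left(-3\right) 2 + 8 \left(-1\right)\right) \left(-16\right) - 443 = \left(-6 - 8\right) \left(-16\right) - 443 = \left(-14\right) \left(-16\right) - 443 = 224 - 443 = -219$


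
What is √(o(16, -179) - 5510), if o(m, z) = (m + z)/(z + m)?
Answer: I*√5509 ≈ 74.223*I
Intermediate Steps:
o(m, z) = 1 (o(m, z) = (m + z)/(m + z) = 1)
√(o(16, -179) - 5510) = √(1 - 5510) = √(-5509) = I*√5509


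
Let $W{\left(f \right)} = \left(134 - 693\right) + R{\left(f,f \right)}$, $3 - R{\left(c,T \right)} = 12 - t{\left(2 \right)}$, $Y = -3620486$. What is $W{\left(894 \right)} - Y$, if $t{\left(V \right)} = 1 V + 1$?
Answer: $3619921$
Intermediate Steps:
$t{\left(V \right)} = 1 + V$ ($t{\left(V \right)} = V + 1 = 1 + V$)
$R{\left(c,T \right)} = -6$ ($R{\left(c,T \right)} = 3 - \left(12 - \left(1 + 2\right)\right) = 3 - \left(12 - 3\right) = 3 - 9 = -6$)
$W{\left(f \right)} = -565$ ($W{\left(f \right)} = \left(134 - 693\right) - 6 = -559 - 6 = -565$)
$W{\left(894 \right)} - Y = -565 - -3620486 = -565 + 3620486 = 3619921$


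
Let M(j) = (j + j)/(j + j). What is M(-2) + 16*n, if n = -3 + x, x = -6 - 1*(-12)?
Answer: 49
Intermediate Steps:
x = 6 (x = -6 + 12 = 6)
M(j) = 1 (M(j) = (2*j)/((2*j)) = (2*j)*(1/(2*j)) = 1)
n = 3 (n = -3 + 6 = 3)
M(-2) + 16*n = 1 + 16*3 = 1 + 48 = 49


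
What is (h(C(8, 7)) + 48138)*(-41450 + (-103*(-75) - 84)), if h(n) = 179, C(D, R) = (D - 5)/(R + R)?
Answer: -1633549453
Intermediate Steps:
C(D, R) = (-5 + D)/(2*R) (C(D, R) = (-5 + D)/((2*R)) = (-5 + D)*(1/(2*R)) = (-5 + D)/(2*R))
(h(C(8, 7)) + 48138)*(-41450 + (-103*(-75) - 84)) = (179 + 48138)*(-41450 + (-103*(-75) - 84)) = 48317*(-41450 + (7725 - 84)) = 48317*(-41450 + 7641) = 48317*(-33809) = -1633549453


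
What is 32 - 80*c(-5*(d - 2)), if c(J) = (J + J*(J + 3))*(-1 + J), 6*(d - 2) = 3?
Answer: -1018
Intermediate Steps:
d = 5/2 (d = 2 + (⅙)*3 = 2 + ½ = 5/2 ≈ 2.5000)
c(J) = (-1 + J)*(J + J*(3 + J)) (c(J) = (J + J*(3 + J))*(-1 + J) = (-1 + J)*(J + J*(3 + J)))
32 - 80*c(-5*(d - 2)) = 32 - 80*(-5*(5/2 - 2))*(-4 + (-5*(5/2 - 2))² + 3*(-5*(5/2 - 2))) = 32 - 80*(-5*½)*(-4 + (-5*½)² + 3*(-5*½)) = 32 - (-200)*(-4 + (-5/2)² + 3*(-5/2)) = 32 - (-200)*(-4 + 25/4 - 15/2) = 32 - (-200)*(-21)/4 = 32 - 80*105/8 = 32 - 1050 = -1018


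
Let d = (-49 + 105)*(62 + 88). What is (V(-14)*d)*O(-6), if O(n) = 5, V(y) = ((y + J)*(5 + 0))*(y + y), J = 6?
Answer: 47040000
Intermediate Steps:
V(y) = 2*y*(30 + 5*y) (V(y) = ((y + 6)*(5 + 0))*(y + y) = ((6 + y)*5)*(2*y) = (30 + 5*y)*(2*y) = 2*y*(30 + 5*y))
d = 8400 (d = 56*150 = 8400)
(V(-14)*d)*O(-6) = ((10*(-14)*(6 - 14))*8400)*5 = ((10*(-14)*(-8))*8400)*5 = (1120*8400)*5 = 9408000*5 = 47040000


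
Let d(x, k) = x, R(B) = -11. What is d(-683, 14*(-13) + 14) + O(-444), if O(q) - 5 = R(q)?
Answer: -689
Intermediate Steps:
O(q) = -6 (O(q) = 5 - 11 = -6)
d(-683, 14*(-13) + 14) + O(-444) = -683 - 6 = -689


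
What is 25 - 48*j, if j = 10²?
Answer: -4775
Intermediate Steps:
j = 100
25 - 48*j = 25 - 48*100 = 25 - 4800 = -4775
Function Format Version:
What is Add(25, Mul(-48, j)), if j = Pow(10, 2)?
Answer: -4775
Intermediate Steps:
j = 100
Add(25, Mul(-48, j)) = Add(25, Mul(-48, 100)) = Add(25, -4800) = -4775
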